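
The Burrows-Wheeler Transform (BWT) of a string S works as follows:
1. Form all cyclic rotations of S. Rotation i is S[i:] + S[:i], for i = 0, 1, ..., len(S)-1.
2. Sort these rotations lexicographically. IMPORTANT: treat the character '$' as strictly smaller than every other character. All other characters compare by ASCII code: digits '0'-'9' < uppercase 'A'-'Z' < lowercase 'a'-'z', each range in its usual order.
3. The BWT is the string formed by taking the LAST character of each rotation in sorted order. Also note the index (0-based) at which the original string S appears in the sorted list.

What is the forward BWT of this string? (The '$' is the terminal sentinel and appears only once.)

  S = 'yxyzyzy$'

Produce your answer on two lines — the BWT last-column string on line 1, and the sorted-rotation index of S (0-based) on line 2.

All 8 rotations (rotation i = S[i:]+S[:i]):
  rot[0] = yxyzyzy$
  rot[1] = xyzyzy$y
  rot[2] = yzyzy$yx
  rot[3] = zyzy$yxy
  rot[4] = yzy$yxyz
  rot[5] = zy$yxyzy
  rot[6] = y$yxyzyz
  rot[7] = $yxyzyzy
Sorted (with $ < everything):
  sorted[0] = $yxyzyzy  (last char: 'y')
  sorted[1] = xyzyzy$y  (last char: 'y')
  sorted[2] = y$yxyzyz  (last char: 'z')
  sorted[3] = yxyzyzy$  (last char: '$')
  sorted[4] = yzy$yxyz  (last char: 'z')
  sorted[5] = yzyzy$yx  (last char: 'x')
  sorted[6] = zy$yxyzy  (last char: 'y')
  sorted[7] = zyzy$yxy  (last char: 'y')
Last column: yyz$zxyy
Original string S is at sorted index 3

Answer: yyz$zxyy
3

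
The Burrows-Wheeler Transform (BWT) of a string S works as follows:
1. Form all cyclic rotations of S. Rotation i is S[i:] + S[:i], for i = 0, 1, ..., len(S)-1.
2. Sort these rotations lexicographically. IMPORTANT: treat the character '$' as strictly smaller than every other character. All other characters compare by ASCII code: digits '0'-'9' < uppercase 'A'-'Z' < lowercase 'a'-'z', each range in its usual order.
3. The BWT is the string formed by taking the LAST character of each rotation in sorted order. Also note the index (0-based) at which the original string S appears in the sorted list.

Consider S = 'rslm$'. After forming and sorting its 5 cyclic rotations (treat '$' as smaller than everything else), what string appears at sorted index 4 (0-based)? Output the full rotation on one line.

Answer: slm$r

Derivation:
All 5 rotations (rotation i = S[i:]+S[:i]):
  rot[0] = rslm$
  rot[1] = slm$r
  rot[2] = lm$rs
  rot[3] = m$rsl
  rot[4] = $rslm
Sorted (with $ < everything):
  sorted[0] = $rslm
  sorted[1] = lm$rs
  sorted[2] = m$rsl
  sorted[3] = rslm$
  sorted[4] = slm$r
sorted[4] = slm$r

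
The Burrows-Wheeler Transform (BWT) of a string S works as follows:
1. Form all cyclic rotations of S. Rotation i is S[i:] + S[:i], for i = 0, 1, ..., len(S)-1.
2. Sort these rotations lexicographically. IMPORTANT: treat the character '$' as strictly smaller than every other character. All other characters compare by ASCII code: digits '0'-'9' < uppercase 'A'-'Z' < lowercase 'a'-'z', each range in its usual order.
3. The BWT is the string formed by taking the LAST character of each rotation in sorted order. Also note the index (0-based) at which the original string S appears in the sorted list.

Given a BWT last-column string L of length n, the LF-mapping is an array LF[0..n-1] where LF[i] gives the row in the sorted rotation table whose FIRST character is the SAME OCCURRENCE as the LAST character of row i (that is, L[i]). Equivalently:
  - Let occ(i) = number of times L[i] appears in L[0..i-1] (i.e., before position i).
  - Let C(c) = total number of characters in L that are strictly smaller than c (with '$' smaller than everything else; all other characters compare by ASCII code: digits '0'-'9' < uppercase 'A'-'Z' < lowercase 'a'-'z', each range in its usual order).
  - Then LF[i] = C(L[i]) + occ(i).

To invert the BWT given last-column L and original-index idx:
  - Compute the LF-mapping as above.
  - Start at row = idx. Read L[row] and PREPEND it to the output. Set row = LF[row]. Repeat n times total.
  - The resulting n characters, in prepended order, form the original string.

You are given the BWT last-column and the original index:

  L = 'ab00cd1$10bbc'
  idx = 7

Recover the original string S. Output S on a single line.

LF mapping: 6 7 1 2 10 12 4 0 5 3 8 9 11
Walk LF starting at row 7, prepending L[row]:
  step 1: row=7, L[7]='$', prepend. Next row=LF[7]=0
  step 2: row=0, L[0]='a', prepend. Next row=LF[0]=6
  step 3: row=6, L[6]='1', prepend. Next row=LF[6]=4
  step 4: row=4, L[4]='c', prepend. Next row=LF[4]=10
  step 5: row=10, L[10]='b', prepend. Next row=LF[10]=8
  step 6: row=8, L[8]='1', prepend. Next row=LF[8]=5
  step 7: row=5, L[5]='d', prepend. Next row=LF[5]=12
  step 8: row=12, L[12]='c', prepend. Next row=LF[12]=11
  step 9: row=11, L[11]='b', prepend. Next row=LF[11]=9
  step 10: row=9, L[9]='0', prepend. Next row=LF[9]=3
  step 11: row=3, L[3]='0', prepend. Next row=LF[3]=2
  step 12: row=2, L[2]='0', prepend. Next row=LF[2]=1
  step 13: row=1, L[1]='b', prepend. Next row=LF[1]=7
Reversed output: b000bcd1bc1a$

Answer: b000bcd1bc1a$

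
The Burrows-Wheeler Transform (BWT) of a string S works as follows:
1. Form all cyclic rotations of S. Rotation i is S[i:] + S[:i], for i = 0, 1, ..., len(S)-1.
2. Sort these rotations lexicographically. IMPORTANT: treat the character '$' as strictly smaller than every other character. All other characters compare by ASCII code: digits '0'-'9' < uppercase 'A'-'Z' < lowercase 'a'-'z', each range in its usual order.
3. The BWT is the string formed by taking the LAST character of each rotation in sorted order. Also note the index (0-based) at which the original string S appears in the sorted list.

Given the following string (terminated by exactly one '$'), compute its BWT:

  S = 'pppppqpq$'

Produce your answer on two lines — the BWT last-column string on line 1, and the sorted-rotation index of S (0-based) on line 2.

Answer: q$pppqppp
1

Derivation:
All 9 rotations (rotation i = S[i:]+S[:i]):
  rot[0] = pppppqpq$
  rot[1] = ppppqpq$p
  rot[2] = pppqpq$pp
  rot[3] = ppqpq$ppp
  rot[4] = pqpq$pppp
  rot[5] = qpq$ppppp
  rot[6] = pq$pppppq
  rot[7] = q$pppppqp
  rot[8] = $pppppqpq
Sorted (with $ < everything):
  sorted[0] = $pppppqpq  (last char: 'q')
  sorted[1] = pppppqpq$  (last char: '$')
  sorted[2] = ppppqpq$p  (last char: 'p')
  sorted[3] = pppqpq$pp  (last char: 'p')
  sorted[4] = ppqpq$ppp  (last char: 'p')
  sorted[5] = pq$pppppq  (last char: 'q')
  sorted[6] = pqpq$pppp  (last char: 'p')
  sorted[7] = q$pppppqp  (last char: 'p')
  sorted[8] = qpq$ppppp  (last char: 'p')
Last column: q$pppqppp
Original string S is at sorted index 1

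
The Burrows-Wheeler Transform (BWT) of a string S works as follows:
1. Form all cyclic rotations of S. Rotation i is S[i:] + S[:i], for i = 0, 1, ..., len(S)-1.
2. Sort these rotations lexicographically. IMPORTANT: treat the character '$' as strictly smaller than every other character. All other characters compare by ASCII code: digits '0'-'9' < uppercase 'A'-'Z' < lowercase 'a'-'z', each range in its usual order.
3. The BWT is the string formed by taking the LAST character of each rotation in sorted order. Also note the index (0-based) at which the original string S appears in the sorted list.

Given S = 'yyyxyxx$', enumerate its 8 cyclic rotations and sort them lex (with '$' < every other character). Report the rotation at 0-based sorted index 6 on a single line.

Answer: yyxyxx$y

Derivation:
All 8 rotations (rotation i = S[i:]+S[:i]):
  rot[0] = yyyxyxx$
  rot[1] = yyxyxx$y
  rot[2] = yxyxx$yy
  rot[3] = xyxx$yyy
  rot[4] = yxx$yyyx
  rot[5] = xx$yyyxy
  rot[6] = x$yyyxyx
  rot[7] = $yyyxyxx
Sorted (with $ < everything):
  sorted[0] = $yyyxyxx
  sorted[1] = x$yyyxyx
  sorted[2] = xx$yyyxy
  sorted[3] = xyxx$yyy
  sorted[4] = yxx$yyyx
  sorted[5] = yxyxx$yy
  sorted[6] = yyxyxx$y
  sorted[7] = yyyxyxx$
sorted[6] = yyxyxx$y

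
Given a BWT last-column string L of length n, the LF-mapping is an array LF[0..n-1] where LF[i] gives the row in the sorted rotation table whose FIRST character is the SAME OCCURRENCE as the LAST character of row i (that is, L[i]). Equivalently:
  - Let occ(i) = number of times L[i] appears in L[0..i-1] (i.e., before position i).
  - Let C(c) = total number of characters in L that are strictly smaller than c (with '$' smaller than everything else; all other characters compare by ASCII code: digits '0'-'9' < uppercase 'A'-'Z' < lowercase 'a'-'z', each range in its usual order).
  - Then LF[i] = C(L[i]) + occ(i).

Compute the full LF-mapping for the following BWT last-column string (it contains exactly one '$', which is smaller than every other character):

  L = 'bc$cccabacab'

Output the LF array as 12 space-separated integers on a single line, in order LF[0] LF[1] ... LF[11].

Answer: 4 7 0 8 9 10 1 5 2 11 3 6

Derivation:
Char counts: '$':1, 'a':3, 'b':3, 'c':5
C (first-col start): C('$')=0, C('a')=1, C('b')=4, C('c')=7
L[0]='b': occ=0, LF[0]=C('b')+0=4+0=4
L[1]='c': occ=0, LF[1]=C('c')+0=7+0=7
L[2]='$': occ=0, LF[2]=C('$')+0=0+0=0
L[3]='c': occ=1, LF[3]=C('c')+1=7+1=8
L[4]='c': occ=2, LF[4]=C('c')+2=7+2=9
L[5]='c': occ=3, LF[5]=C('c')+3=7+3=10
L[6]='a': occ=0, LF[6]=C('a')+0=1+0=1
L[7]='b': occ=1, LF[7]=C('b')+1=4+1=5
L[8]='a': occ=1, LF[8]=C('a')+1=1+1=2
L[9]='c': occ=4, LF[9]=C('c')+4=7+4=11
L[10]='a': occ=2, LF[10]=C('a')+2=1+2=3
L[11]='b': occ=2, LF[11]=C('b')+2=4+2=6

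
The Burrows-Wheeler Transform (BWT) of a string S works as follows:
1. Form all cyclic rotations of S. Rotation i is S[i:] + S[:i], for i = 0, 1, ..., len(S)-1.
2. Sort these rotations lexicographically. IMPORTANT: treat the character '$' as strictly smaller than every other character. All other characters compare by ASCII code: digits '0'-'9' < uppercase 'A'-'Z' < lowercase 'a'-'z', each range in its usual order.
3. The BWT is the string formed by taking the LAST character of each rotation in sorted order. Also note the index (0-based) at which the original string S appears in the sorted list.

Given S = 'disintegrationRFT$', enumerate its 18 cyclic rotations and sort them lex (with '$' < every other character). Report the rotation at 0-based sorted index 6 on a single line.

All 18 rotations (rotation i = S[i:]+S[:i]):
  rot[0] = disintegrationRFT$
  rot[1] = isintegrationRFT$d
  rot[2] = sintegrationRFT$di
  rot[3] = integrationRFT$dis
  rot[4] = ntegrationRFT$disi
  rot[5] = tegrationRFT$disin
  rot[6] = egrationRFT$disint
  rot[7] = grationRFT$disinte
  rot[8] = rationRFT$disinteg
  rot[9] = ationRFT$disintegr
  rot[10] = tionRFT$disintegra
  rot[11] = ionRFT$disintegrat
  rot[12] = onRFT$disintegrati
  rot[13] = nRFT$disintegratio
  rot[14] = RFT$disintegration
  rot[15] = FT$disintegrationR
  rot[16] = T$disintegrationRF
  rot[17] = $disintegrationRFT
Sorted (with $ < everything):
  sorted[0] = $disintegrationRFT
  sorted[1] = FT$disintegrationR
  sorted[2] = RFT$disintegration
  sorted[3] = T$disintegrationRF
  sorted[4] = ationRFT$disintegr
  sorted[5] = disintegrationRFT$
  sorted[6] = egrationRFT$disint
  sorted[7] = grationRFT$disinte
  sorted[8] = integrationRFT$dis
  sorted[9] = ionRFT$disintegrat
  sorted[10] = isintegrationRFT$d
  sorted[11] = nRFT$disintegratio
  sorted[12] = ntegrationRFT$disi
  sorted[13] = onRFT$disintegrati
  sorted[14] = rationRFT$disinteg
  sorted[15] = sintegrationRFT$di
  sorted[16] = tegrationRFT$disin
  sorted[17] = tionRFT$disintegra
sorted[6] = egrationRFT$disint

Answer: egrationRFT$disint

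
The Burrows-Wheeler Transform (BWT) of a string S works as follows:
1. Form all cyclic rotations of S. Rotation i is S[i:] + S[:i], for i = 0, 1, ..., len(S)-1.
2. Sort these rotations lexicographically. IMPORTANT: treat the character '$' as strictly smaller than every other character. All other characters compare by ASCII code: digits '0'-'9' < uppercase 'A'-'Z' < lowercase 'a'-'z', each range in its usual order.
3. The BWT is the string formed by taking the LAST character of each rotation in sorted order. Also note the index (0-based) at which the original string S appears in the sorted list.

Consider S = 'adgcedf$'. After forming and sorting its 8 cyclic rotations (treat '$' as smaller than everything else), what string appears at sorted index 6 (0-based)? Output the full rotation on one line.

Answer: f$adgced

Derivation:
All 8 rotations (rotation i = S[i:]+S[:i]):
  rot[0] = adgcedf$
  rot[1] = dgcedf$a
  rot[2] = gcedf$ad
  rot[3] = cedf$adg
  rot[4] = edf$adgc
  rot[5] = df$adgce
  rot[6] = f$adgced
  rot[7] = $adgcedf
Sorted (with $ < everything):
  sorted[0] = $adgcedf
  sorted[1] = adgcedf$
  sorted[2] = cedf$adg
  sorted[3] = df$adgce
  sorted[4] = dgcedf$a
  sorted[5] = edf$adgc
  sorted[6] = f$adgced
  sorted[7] = gcedf$ad
sorted[6] = f$adgced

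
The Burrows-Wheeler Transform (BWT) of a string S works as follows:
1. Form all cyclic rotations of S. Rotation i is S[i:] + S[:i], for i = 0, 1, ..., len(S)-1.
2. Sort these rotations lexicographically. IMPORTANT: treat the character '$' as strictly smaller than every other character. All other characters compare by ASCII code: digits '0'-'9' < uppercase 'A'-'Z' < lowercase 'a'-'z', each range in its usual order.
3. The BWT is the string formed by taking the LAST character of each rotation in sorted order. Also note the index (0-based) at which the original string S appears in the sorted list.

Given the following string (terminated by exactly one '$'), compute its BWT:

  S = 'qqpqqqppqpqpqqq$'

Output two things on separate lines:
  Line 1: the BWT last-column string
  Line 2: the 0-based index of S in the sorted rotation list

All 16 rotations (rotation i = S[i:]+S[:i]):
  rot[0] = qqpqqqppqpqpqqq$
  rot[1] = qpqqqppqpqpqqq$q
  rot[2] = pqqqppqpqpqqq$qq
  rot[3] = qqqppqpqpqqq$qqp
  rot[4] = qqppqpqpqqq$qqpq
  rot[5] = qppqpqpqqq$qqpqq
  rot[6] = ppqpqpqqq$qqpqqq
  rot[7] = pqpqpqqq$qqpqqqp
  rot[8] = qpqpqqq$qqpqqqpp
  rot[9] = pqpqqq$qqpqqqppq
  rot[10] = qpqqq$qqpqqqppqp
  rot[11] = pqqq$qqpqqqppqpq
  rot[12] = qqq$qqpqqqppqpqp
  rot[13] = qq$qqpqqqppqpqpq
  rot[14] = q$qqpqqqppqpqpqq
  rot[15] = $qqpqqqppqpqpqqq
Sorted (with $ < everything):
  sorted[0] = $qqpqqqppqpqpqqq  (last char: 'q')
  sorted[1] = ppqpqpqqq$qqpqqq  (last char: 'q')
  sorted[2] = pqpqpqqq$qqpqqqp  (last char: 'p')
  sorted[3] = pqpqqq$qqpqqqppq  (last char: 'q')
  sorted[4] = pqqq$qqpqqqppqpq  (last char: 'q')
  sorted[5] = pqqqppqpqpqqq$qq  (last char: 'q')
  sorted[6] = q$qqpqqqppqpqpqq  (last char: 'q')
  sorted[7] = qppqpqpqqq$qqpqq  (last char: 'q')
  sorted[8] = qpqpqqq$qqpqqqpp  (last char: 'p')
  sorted[9] = qpqqq$qqpqqqppqp  (last char: 'p')
  sorted[10] = qpqqqppqpqpqqq$q  (last char: 'q')
  sorted[11] = qq$qqpqqqppqpqpq  (last char: 'q')
  sorted[12] = qqppqpqpqqq$qqpq  (last char: 'q')
  sorted[13] = qqpqqqppqpqpqqq$  (last char: '$')
  sorted[14] = qqq$qqpqqqppqpqp  (last char: 'p')
  sorted[15] = qqqppqpqpqqq$qqp  (last char: 'p')
Last column: qqpqqqqqppqqq$pp
Original string S is at sorted index 13

Answer: qqpqqqqqppqqq$pp
13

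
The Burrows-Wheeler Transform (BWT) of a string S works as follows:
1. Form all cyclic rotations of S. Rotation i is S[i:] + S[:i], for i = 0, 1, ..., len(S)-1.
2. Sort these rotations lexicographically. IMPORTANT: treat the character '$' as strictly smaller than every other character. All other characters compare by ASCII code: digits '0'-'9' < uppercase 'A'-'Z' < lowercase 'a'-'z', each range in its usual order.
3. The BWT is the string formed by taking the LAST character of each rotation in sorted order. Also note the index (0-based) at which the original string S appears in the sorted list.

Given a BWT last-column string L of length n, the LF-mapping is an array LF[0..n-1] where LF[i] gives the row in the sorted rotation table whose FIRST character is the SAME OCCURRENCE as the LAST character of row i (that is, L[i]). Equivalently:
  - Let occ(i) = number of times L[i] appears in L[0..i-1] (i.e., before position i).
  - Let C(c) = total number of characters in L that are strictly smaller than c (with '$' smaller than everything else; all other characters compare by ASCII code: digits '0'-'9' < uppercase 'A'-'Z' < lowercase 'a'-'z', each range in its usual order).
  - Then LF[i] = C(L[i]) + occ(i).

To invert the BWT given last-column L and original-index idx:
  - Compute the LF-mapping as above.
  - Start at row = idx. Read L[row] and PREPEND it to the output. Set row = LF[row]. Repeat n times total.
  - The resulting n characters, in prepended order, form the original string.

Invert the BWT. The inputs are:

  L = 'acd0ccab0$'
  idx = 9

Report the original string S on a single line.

Answer: d0cbcac0a$

Derivation:
LF mapping: 3 6 9 1 7 8 4 5 2 0
Walk LF starting at row 9, prepending L[row]:
  step 1: row=9, L[9]='$', prepend. Next row=LF[9]=0
  step 2: row=0, L[0]='a', prepend. Next row=LF[0]=3
  step 3: row=3, L[3]='0', prepend. Next row=LF[3]=1
  step 4: row=1, L[1]='c', prepend. Next row=LF[1]=6
  step 5: row=6, L[6]='a', prepend. Next row=LF[6]=4
  step 6: row=4, L[4]='c', prepend. Next row=LF[4]=7
  step 7: row=7, L[7]='b', prepend. Next row=LF[7]=5
  step 8: row=5, L[5]='c', prepend. Next row=LF[5]=8
  step 9: row=8, L[8]='0', prepend. Next row=LF[8]=2
  step 10: row=2, L[2]='d', prepend. Next row=LF[2]=9
Reversed output: d0cbcac0a$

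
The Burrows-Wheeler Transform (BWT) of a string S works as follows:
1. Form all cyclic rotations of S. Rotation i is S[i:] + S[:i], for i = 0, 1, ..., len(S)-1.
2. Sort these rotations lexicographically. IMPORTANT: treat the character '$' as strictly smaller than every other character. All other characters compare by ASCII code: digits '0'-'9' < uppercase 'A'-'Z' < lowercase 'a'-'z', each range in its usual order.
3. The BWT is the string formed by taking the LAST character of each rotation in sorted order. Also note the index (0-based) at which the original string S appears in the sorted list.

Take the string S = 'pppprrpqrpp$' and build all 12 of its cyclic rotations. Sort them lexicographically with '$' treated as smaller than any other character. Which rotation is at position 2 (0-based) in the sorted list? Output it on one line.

Answer: pp$pppprrpqr

Derivation:
All 12 rotations (rotation i = S[i:]+S[:i]):
  rot[0] = pppprrpqrpp$
  rot[1] = ppprrpqrpp$p
  rot[2] = pprrpqrpp$pp
  rot[3] = prrpqrpp$ppp
  rot[4] = rrpqrpp$pppp
  rot[5] = rpqrpp$ppppr
  rot[6] = pqrpp$pppprr
  rot[7] = qrpp$pppprrp
  rot[8] = rpp$pppprrpq
  rot[9] = pp$pppprrpqr
  rot[10] = p$pppprrpqrp
  rot[11] = $pppprrpqrpp
Sorted (with $ < everything):
  sorted[0] = $pppprrpqrpp
  sorted[1] = p$pppprrpqrp
  sorted[2] = pp$pppprrpqr
  sorted[3] = pppprrpqrpp$
  sorted[4] = ppprrpqrpp$p
  sorted[5] = pprrpqrpp$pp
  sorted[6] = pqrpp$pppprr
  sorted[7] = prrpqrpp$ppp
  sorted[8] = qrpp$pppprrp
  sorted[9] = rpp$pppprrpq
  sorted[10] = rpqrpp$ppppr
  sorted[11] = rrpqrpp$pppp
sorted[2] = pp$pppprrpqr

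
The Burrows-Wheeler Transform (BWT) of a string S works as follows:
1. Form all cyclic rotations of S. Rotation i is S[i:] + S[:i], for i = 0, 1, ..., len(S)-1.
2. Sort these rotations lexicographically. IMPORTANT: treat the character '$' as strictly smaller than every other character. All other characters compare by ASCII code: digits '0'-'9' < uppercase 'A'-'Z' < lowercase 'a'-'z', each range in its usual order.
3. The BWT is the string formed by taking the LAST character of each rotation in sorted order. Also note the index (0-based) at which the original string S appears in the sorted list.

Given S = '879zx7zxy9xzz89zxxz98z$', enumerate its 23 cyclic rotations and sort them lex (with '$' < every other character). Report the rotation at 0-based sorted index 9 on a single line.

All 23 rotations (rotation i = S[i:]+S[:i]):
  rot[0] = 879zx7zxy9xzz89zxxz98z$
  rot[1] = 79zx7zxy9xzz89zxxz98z$8
  rot[2] = 9zx7zxy9xzz89zxxz98z$87
  rot[3] = zx7zxy9xzz89zxxz98z$879
  rot[4] = x7zxy9xzz89zxxz98z$879z
  rot[5] = 7zxy9xzz89zxxz98z$879zx
  rot[6] = zxy9xzz89zxxz98z$879zx7
  rot[7] = xy9xzz89zxxz98z$879zx7z
  rot[8] = y9xzz89zxxz98z$879zx7zx
  rot[9] = 9xzz89zxxz98z$879zx7zxy
  rot[10] = xzz89zxxz98z$879zx7zxy9
  rot[11] = zz89zxxz98z$879zx7zxy9x
  rot[12] = z89zxxz98z$879zx7zxy9xz
  rot[13] = 89zxxz98z$879zx7zxy9xzz
  rot[14] = 9zxxz98z$879zx7zxy9xzz8
  rot[15] = zxxz98z$879zx7zxy9xzz89
  rot[16] = xxz98z$879zx7zxy9xzz89z
  rot[17] = xz98z$879zx7zxy9xzz89zx
  rot[18] = z98z$879zx7zxy9xzz89zxx
  rot[19] = 98z$879zx7zxy9xzz89zxxz
  rot[20] = 8z$879zx7zxy9xzz89zxxz9
  rot[21] = z$879zx7zxy9xzz89zxxz98
  rot[22] = $879zx7zxy9xzz89zxxz98z
Sorted (with $ < everything):
  sorted[0] = $879zx7zxy9xzz89zxxz98z
  sorted[1] = 79zx7zxy9xzz89zxxz98z$8
  sorted[2] = 7zxy9xzz89zxxz98z$879zx
  sorted[3] = 879zx7zxy9xzz89zxxz98z$
  sorted[4] = 89zxxz98z$879zx7zxy9xzz
  sorted[5] = 8z$879zx7zxy9xzz89zxxz9
  sorted[6] = 98z$879zx7zxy9xzz89zxxz
  sorted[7] = 9xzz89zxxz98z$879zx7zxy
  sorted[8] = 9zx7zxy9xzz89zxxz98z$87
  sorted[9] = 9zxxz98z$879zx7zxy9xzz8
  sorted[10] = x7zxy9xzz89zxxz98z$879z
  sorted[11] = xxz98z$879zx7zxy9xzz89z
  sorted[12] = xy9xzz89zxxz98z$879zx7z
  sorted[13] = xz98z$879zx7zxy9xzz89zx
  sorted[14] = xzz89zxxz98z$879zx7zxy9
  sorted[15] = y9xzz89zxxz98z$879zx7zx
  sorted[16] = z$879zx7zxy9xzz89zxxz98
  sorted[17] = z89zxxz98z$879zx7zxy9xz
  sorted[18] = z98z$879zx7zxy9xzz89zxx
  sorted[19] = zx7zxy9xzz89zxxz98z$879
  sorted[20] = zxxz98z$879zx7zxy9xzz89
  sorted[21] = zxy9xzz89zxxz98z$879zx7
  sorted[22] = zz89zxxz98z$879zx7zxy9x
sorted[9] = 9zxxz98z$879zx7zxy9xzz8

Answer: 9zxxz98z$879zx7zxy9xzz8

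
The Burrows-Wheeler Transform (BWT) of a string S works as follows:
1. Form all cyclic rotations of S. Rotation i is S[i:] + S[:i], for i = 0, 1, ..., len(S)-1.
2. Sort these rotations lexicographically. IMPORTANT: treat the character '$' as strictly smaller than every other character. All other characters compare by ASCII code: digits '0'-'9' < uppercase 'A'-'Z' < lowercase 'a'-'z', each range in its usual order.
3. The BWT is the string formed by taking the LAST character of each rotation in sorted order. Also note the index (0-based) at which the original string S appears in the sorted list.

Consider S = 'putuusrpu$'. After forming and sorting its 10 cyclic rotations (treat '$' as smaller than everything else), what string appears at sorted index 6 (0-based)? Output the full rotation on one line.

Answer: u$putuusrp

Derivation:
All 10 rotations (rotation i = S[i:]+S[:i]):
  rot[0] = putuusrpu$
  rot[1] = utuusrpu$p
  rot[2] = tuusrpu$pu
  rot[3] = uusrpu$put
  rot[4] = usrpu$putu
  rot[5] = srpu$putuu
  rot[6] = rpu$putuus
  rot[7] = pu$putuusr
  rot[8] = u$putuusrp
  rot[9] = $putuusrpu
Sorted (with $ < everything):
  sorted[0] = $putuusrpu
  sorted[1] = pu$putuusr
  sorted[2] = putuusrpu$
  sorted[3] = rpu$putuus
  sorted[4] = srpu$putuu
  sorted[5] = tuusrpu$pu
  sorted[6] = u$putuusrp
  sorted[7] = usrpu$putu
  sorted[8] = utuusrpu$p
  sorted[9] = uusrpu$put
sorted[6] = u$putuusrp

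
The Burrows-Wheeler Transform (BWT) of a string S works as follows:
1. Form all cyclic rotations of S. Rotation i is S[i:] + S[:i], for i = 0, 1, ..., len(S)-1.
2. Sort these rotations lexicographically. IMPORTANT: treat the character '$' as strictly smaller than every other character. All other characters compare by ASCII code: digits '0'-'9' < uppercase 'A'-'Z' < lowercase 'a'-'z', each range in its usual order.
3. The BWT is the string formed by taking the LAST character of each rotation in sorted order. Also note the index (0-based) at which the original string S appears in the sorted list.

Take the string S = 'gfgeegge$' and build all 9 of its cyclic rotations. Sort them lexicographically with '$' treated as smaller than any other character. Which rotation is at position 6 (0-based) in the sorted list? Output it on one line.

Answer: geegge$gf

Derivation:
All 9 rotations (rotation i = S[i:]+S[:i]):
  rot[0] = gfgeegge$
  rot[1] = fgeegge$g
  rot[2] = geegge$gf
  rot[3] = eegge$gfg
  rot[4] = egge$gfge
  rot[5] = gge$gfgee
  rot[6] = ge$gfgeeg
  rot[7] = e$gfgeegg
  rot[8] = $gfgeegge
Sorted (with $ < everything):
  sorted[0] = $gfgeegge
  sorted[1] = e$gfgeegg
  sorted[2] = eegge$gfg
  sorted[3] = egge$gfge
  sorted[4] = fgeegge$g
  sorted[5] = ge$gfgeeg
  sorted[6] = geegge$gf
  sorted[7] = gfgeegge$
  sorted[8] = gge$gfgee
sorted[6] = geegge$gf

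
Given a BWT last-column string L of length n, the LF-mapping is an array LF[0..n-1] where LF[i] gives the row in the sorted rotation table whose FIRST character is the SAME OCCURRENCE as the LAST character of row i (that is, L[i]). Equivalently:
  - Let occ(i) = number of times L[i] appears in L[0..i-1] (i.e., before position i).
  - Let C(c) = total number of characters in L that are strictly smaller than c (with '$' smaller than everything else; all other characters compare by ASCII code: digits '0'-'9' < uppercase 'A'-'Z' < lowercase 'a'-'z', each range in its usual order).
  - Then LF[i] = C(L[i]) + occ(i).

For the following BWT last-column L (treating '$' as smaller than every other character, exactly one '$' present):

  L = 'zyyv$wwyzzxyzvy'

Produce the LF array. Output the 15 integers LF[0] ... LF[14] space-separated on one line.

Char counts: '$':1, 'v':2, 'w':2, 'x':1, 'y':5, 'z':4
C (first-col start): C('$')=0, C('v')=1, C('w')=3, C('x')=5, C('y')=6, C('z')=11
L[0]='z': occ=0, LF[0]=C('z')+0=11+0=11
L[1]='y': occ=0, LF[1]=C('y')+0=6+0=6
L[2]='y': occ=1, LF[2]=C('y')+1=6+1=7
L[3]='v': occ=0, LF[3]=C('v')+0=1+0=1
L[4]='$': occ=0, LF[4]=C('$')+0=0+0=0
L[5]='w': occ=0, LF[5]=C('w')+0=3+0=3
L[6]='w': occ=1, LF[6]=C('w')+1=3+1=4
L[7]='y': occ=2, LF[7]=C('y')+2=6+2=8
L[8]='z': occ=1, LF[8]=C('z')+1=11+1=12
L[9]='z': occ=2, LF[9]=C('z')+2=11+2=13
L[10]='x': occ=0, LF[10]=C('x')+0=5+0=5
L[11]='y': occ=3, LF[11]=C('y')+3=6+3=9
L[12]='z': occ=3, LF[12]=C('z')+3=11+3=14
L[13]='v': occ=1, LF[13]=C('v')+1=1+1=2
L[14]='y': occ=4, LF[14]=C('y')+4=6+4=10

Answer: 11 6 7 1 0 3 4 8 12 13 5 9 14 2 10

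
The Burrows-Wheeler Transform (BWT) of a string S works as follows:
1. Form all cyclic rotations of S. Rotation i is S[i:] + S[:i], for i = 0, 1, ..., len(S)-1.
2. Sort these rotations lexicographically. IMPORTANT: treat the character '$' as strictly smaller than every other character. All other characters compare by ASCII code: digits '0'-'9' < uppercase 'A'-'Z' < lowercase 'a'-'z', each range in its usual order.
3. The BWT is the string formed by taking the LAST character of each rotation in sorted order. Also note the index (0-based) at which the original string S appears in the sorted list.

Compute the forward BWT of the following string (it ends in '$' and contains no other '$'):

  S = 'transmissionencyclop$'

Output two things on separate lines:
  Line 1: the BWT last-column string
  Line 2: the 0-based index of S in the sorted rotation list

Answer: prynnsmcseoailotsni$c
19

Derivation:
All 21 rotations (rotation i = S[i:]+S[:i]):
  rot[0] = transmissionencyclop$
  rot[1] = ransmissionencyclop$t
  rot[2] = ansmissionencyclop$tr
  rot[3] = nsmissionencyclop$tra
  rot[4] = smissionencyclop$tran
  rot[5] = missionencyclop$trans
  rot[6] = issionencyclop$transm
  rot[7] = ssionencyclop$transmi
  rot[8] = sionencyclop$transmis
  rot[9] = ionencyclop$transmiss
  rot[10] = onencyclop$transmissi
  rot[11] = nencyclop$transmissio
  rot[12] = encyclop$transmission
  rot[13] = ncyclop$transmissione
  rot[14] = cyclop$transmissionen
  rot[15] = yclop$transmissionenc
  rot[16] = clop$transmissionency
  rot[17] = lop$transmissionencyc
  rot[18] = op$transmissionencycl
  rot[19] = p$transmissionencyclo
  rot[20] = $transmissionencyclop
Sorted (with $ < everything):
  sorted[0] = $transmissionencyclop  (last char: 'p')
  sorted[1] = ansmissionencyclop$tr  (last char: 'r')
  sorted[2] = clop$transmissionency  (last char: 'y')
  sorted[3] = cyclop$transmissionen  (last char: 'n')
  sorted[4] = encyclop$transmission  (last char: 'n')
  sorted[5] = ionencyclop$transmiss  (last char: 's')
  sorted[6] = issionencyclop$transm  (last char: 'm')
  sorted[7] = lop$transmissionencyc  (last char: 'c')
  sorted[8] = missionencyclop$trans  (last char: 's')
  sorted[9] = ncyclop$transmissione  (last char: 'e')
  sorted[10] = nencyclop$transmissio  (last char: 'o')
  sorted[11] = nsmissionencyclop$tra  (last char: 'a')
  sorted[12] = onencyclop$transmissi  (last char: 'i')
  sorted[13] = op$transmissionencycl  (last char: 'l')
  sorted[14] = p$transmissionencyclo  (last char: 'o')
  sorted[15] = ransmissionencyclop$t  (last char: 't')
  sorted[16] = sionencyclop$transmis  (last char: 's')
  sorted[17] = smissionencyclop$tran  (last char: 'n')
  sorted[18] = ssionencyclop$transmi  (last char: 'i')
  sorted[19] = transmissionencyclop$  (last char: '$')
  sorted[20] = yclop$transmissionenc  (last char: 'c')
Last column: prynnsmcseoailotsni$c
Original string S is at sorted index 19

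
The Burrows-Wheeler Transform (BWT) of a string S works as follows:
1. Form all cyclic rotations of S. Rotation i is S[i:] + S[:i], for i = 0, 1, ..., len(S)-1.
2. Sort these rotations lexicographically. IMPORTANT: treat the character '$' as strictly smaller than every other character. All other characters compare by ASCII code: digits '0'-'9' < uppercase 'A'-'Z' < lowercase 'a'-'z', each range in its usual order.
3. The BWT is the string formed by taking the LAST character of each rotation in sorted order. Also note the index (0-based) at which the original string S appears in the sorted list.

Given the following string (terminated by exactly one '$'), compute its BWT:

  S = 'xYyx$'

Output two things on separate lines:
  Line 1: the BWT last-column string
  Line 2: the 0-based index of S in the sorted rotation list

All 5 rotations (rotation i = S[i:]+S[:i]):
  rot[0] = xYyx$
  rot[1] = Yyx$x
  rot[2] = yx$xY
  rot[3] = x$xYy
  rot[4] = $xYyx
Sorted (with $ < everything):
  sorted[0] = $xYyx  (last char: 'x')
  sorted[1] = Yyx$x  (last char: 'x')
  sorted[2] = x$xYy  (last char: 'y')
  sorted[3] = xYyx$  (last char: '$')
  sorted[4] = yx$xY  (last char: 'Y')
Last column: xxy$Y
Original string S is at sorted index 3

Answer: xxy$Y
3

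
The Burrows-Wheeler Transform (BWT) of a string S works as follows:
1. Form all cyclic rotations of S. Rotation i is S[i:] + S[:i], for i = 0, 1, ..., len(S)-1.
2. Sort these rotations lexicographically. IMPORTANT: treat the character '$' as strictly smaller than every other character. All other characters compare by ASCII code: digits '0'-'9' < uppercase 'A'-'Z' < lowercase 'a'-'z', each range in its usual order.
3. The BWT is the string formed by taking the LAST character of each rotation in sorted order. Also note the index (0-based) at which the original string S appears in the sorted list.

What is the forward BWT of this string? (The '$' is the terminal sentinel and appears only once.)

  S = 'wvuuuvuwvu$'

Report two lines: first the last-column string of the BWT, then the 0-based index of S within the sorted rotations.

Answer: uvvuuvwwuu$
10

Derivation:
All 11 rotations (rotation i = S[i:]+S[:i]):
  rot[0] = wvuuuvuwvu$
  rot[1] = vuuuvuwvu$w
  rot[2] = uuuvuwvu$wv
  rot[3] = uuvuwvu$wvu
  rot[4] = uvuwvu$wvuu
  rot[5] = vuwvu$wvuuu
  rot[6] = uwvu$wvuuuv
  rot[7] = wvu$wvuuuvu
  rot[8] = vu$wvuuuvuw
  rot[9] = u$wvuuuvuwv
  rot[10] = $wvuuuvuwvu
Sorted (with $ < everything):
  sorted[0] = $wvuuuvuwvu  (last char: 'u')
  sorted[1] = u$wvuuuvuwv  (last char: 'v')
  sorted[2] = uuuvuwvu$wv  (last char: 'v')
  sorted[3] = uuvuwvu$wvu  (last char: 'u')
  sorted[4] = uvuwvu$wvuu  (last char: 'u')
  sorted[5] = uwvu$wvuuuv  (last char: 'v')
  sorted[6] = vu$wvuuuvuw  (last char: 'w')
  sorted[7] = vuuuvuwvu$w  (last char: 'w')
  sorted[8] = vuwvu$wvuuu  (last char: 'u')
  sorted[9] = wvu$wvuuuvu  (last char: 'u')
  sorted[10] = wvuuuvuwvu$  (last char: '$')
Last column: uvvuuvwwuu$
Original string S is at sorted index 10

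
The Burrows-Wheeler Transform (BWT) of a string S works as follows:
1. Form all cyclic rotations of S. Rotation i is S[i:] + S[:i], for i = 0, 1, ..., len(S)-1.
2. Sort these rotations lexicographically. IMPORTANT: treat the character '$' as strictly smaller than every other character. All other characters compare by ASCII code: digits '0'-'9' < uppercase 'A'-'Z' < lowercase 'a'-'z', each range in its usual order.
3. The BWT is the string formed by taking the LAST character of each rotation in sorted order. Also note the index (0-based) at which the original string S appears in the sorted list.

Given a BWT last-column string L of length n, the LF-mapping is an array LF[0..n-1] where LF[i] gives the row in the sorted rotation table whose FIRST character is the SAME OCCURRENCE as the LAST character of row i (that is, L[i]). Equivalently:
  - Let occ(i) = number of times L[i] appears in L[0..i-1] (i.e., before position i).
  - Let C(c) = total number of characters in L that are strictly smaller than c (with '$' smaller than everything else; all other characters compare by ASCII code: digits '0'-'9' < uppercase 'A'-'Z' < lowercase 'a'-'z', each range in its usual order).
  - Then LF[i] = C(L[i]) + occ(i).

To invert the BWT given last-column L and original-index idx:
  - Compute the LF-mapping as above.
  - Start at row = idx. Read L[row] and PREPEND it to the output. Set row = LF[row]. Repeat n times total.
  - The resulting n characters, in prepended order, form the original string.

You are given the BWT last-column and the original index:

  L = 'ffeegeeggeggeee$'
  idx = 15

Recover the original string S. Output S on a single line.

LF mapping: 9 10 1 2 11 3 4 12 13 5 14 15 6 7 8 0
Walk LF starting at row 15, prepending L[row]:
  step 1: row=15, L[15]='$', prepend. Next row=LF[15]=0
  step 2: row=0, L[0]='f', prepend. Next row=LF[0]=9
  step 3: row=9, L[9]='e', prepend. Next row=LF[9]=5
  step 4: row=5, L[5]='e', prepend. Next row=LF[5]=3
  step 5: row=3, L[3]='e', prepend. Next row=LF[3]=2
  step 6: row=2, L[2]='e', prepend. Next row=LF[2]=1
  step 7: row=1, L[1]='f', prepend. Next row=LF[1]=10
  step 8: row=10, L[10]='g', prepend. Next row=LF[10]=14
  step 9: row=14, L[14]='e', prepend. Next row=LF[14]=8
  step 10: row=8, L[8]='g', prepend. Next row=LF[8]=13
  step 11: row=13, L[13]='e', prepend. Next row=LF[13]=7
  step 12: row=7, L[7]='g', prepend. Next row=LF[7]=12
  step 13: row=12, L[12]='e', prepend. Next row=LF[12]=6
  step 14: row=6, L[6]='e', prepend. Next row=LF[6]=4
  step 15: row=4, L[4]='g', prepend. Next row=LF[4]=11
  step 16: row=11, L[11]='g', prepend. Next row=LF[11]=15
Reversed output: ggeegegegfeeeef$

Answer: ggeegegegfeeeef$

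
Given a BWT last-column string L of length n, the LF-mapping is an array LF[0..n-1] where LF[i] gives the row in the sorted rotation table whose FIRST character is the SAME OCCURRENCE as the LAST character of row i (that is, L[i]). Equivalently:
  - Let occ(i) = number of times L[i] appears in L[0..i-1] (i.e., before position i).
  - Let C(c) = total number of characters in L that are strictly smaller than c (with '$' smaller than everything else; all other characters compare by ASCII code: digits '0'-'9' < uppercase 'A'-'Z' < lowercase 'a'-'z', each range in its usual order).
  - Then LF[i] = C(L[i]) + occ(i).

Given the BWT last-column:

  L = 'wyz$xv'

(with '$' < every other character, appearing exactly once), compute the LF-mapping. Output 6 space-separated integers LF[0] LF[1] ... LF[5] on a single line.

Char counts: '$':1, 'v':1, 'w':1, 'x':1, 'y':1, 'z':1
C (first-col start): C('$')=0, C('v')=1, C('w')=2, C('x')=3, C('y')=4, C('z')=5
L[0]='w': occ=0, LF[0]=C('w')+0=2+0=2
L[1]='y': occ=0, LF[1]=C('y')+0=4+0=4
L[2]='z': occ=0, LF[2]=C('z')+0=5+0=5
L[3]='$': occ=0, LF[3]=C('$')+0=0+0=0
L[4]='x': occ=0, LF[4]=C('x')+0=3+0=3
L[5]='v': occ=0, LF[5]=C('v')+0=1+0=1

Answer: 2 4 5 0 3 1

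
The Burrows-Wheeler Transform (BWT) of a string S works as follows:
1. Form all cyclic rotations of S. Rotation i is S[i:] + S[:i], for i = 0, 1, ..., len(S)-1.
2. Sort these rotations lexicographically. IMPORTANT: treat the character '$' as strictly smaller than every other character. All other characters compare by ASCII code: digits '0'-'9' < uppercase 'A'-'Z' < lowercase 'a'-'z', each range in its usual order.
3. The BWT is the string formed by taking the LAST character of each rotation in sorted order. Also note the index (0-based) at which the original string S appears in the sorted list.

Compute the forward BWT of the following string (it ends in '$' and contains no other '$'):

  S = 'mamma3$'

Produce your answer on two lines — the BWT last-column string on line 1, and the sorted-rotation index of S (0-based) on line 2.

Answer: 3ammm$a
5

Derivation:
All 7 rotations (rotation i = S[i:]+S[:i]):
  rot[0] = mamma3$
  rot[1] = amma3$m
  rot[2] = mma3$ma
  rot[3] = ma3$mam
  rot[4] = a3$mamm
  rot[5] = 3$mamma
  rot[6] = $mamma3
Sorted (with $ < everything):
  sorted[0] = $mamma3  (last char: '3')
  sorted[1] = 3$mamma  (last char: 'a')
  sorted[2] = a3$mamm  (last char: 'm')
  sorted[3] = amma3$m  (last char: 'm')
  sorted[4] = ma3$mam  (last char: 'm')
  sorted[5] = mamma3$  (last char: '$')
  sorted[6] = mma3$ma  (last char: 'a')
Last column: 3ammm$a
Original string S is at sorted index 5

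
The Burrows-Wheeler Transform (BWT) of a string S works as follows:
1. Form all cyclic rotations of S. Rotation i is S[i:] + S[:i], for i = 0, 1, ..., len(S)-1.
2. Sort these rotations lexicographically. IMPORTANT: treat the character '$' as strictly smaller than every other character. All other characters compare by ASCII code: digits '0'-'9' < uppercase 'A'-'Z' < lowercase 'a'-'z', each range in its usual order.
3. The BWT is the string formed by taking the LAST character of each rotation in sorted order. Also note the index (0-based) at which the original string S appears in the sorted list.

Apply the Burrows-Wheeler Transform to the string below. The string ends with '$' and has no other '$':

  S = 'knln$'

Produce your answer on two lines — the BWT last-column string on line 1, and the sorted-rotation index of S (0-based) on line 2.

Answer: n$nlk
1

Derivation:
All 5 rotations (rotation i = S[i:]+S[:i]):
  rot[0] = knln$
  rot[1] = nln$k
  rot[2] = ln$kn
  rot[3] = n$knl
  rot[4] = $knln
Sorted (with $ < everything):
  sorted[0] = $knln  (last char: 'n')
  sorted[1] = knln$  (last char: '$')
  sorted[2] = ln$kn  (last char: 'n')
  sorted[3] = n$knl  (last char: 'l')
  sorted[4] = nln$k  (last char: 'k')
Last column: n$nlk
Original string S is at sorted index 1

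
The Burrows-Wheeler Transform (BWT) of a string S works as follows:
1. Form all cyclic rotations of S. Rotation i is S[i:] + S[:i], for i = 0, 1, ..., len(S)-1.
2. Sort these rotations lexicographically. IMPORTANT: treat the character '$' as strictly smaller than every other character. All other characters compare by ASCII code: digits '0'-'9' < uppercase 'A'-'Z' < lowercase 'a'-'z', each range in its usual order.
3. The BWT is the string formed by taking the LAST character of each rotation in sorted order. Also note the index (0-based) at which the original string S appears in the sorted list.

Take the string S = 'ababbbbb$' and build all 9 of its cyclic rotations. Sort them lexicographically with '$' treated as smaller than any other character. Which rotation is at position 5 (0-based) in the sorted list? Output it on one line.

Answer: bb$ababbb

Derivation:
All 9 rotations (rotation i = S[i:]+S[:i]):
  rot[0] = ababbbbb$
  rot[1] = babbbbb$a
  rot[2] = abbbbb$ab
  rot[3] = bbbbb$aba
  rot[4] = bbbb$abab
  rot[5] = bbb$ababb
  rot[6] = bb$ababbb
  rot[7] = b$ababbbb
  rot[8] = $ababbbbb
Sorted (with $ < everything):
  sorted[0] = $ababbbbb
  sorted[1] = ababbbbb$
  sorted[2] = abbbbb$ab
  sorted[3] = b$ababbbb
  sorted[4] = babbbbb$a
  sorted[5] = bb$ababbb
  sorted[6] = bbb$ababb
  sorted[7] = bbbb$abab
  sorted[8] = bbbbb$aba
sorted[5] = bb$ababbb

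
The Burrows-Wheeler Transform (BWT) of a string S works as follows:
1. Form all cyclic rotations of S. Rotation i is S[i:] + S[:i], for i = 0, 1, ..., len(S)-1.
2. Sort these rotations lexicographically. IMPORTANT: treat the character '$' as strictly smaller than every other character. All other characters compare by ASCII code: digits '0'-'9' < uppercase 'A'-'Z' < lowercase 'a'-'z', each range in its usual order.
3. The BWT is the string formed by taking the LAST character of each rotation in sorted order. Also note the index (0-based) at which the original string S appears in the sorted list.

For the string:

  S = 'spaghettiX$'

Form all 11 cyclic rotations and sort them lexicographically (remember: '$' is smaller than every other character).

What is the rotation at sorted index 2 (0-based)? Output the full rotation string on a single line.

Answer: aghettiX$sp

Derivation:
All 11 rotations (rotation i = S[i:]+S[:i]):
  rot[0] = spaghettiX$
  rot[1] = paghettiX$s
  rot[2] = aghettiX$sp
  rot[3] = ghettiX$spa
  rot[4] = hettiX$spag
  rot[5] = ettiX$spagh
  rot[6] = ttiX$spaghe
  rot[7] = tiX$spaghet
  rot[8] = iX$spaghett
  rot[9] = X$spaghetti
  rot[10] = $spaghettiX
Sorted (with $ < everything):
  sorted[0] = $spaghettiX
  sorted[1] = X$spaghetti
  sorted[2] = aghettiX$sp
  sorted[3] = ettiX$spagh
  sorted[4] = ghettiX$spa
  sorted[5] = hettiX$spag
  sorted[6] = iX$spaghett
  sorted[7] = paghettiX$s
  sorted[8] = spaghettiX$
  sorted[9] = tiX$spaghet
  sorted[10] = ttiX$spaghe
sorted[2] = aghettiX$sp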